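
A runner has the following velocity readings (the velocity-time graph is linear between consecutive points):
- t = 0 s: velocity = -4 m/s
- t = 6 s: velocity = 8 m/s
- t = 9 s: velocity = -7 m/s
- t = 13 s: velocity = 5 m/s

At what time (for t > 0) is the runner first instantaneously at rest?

t = 2 s

v changes sign on 0–6 s (from -4 to 8); the graph is linear there, so v = 0 at t = 0 + (4)·(6 − 0)/(8 − -4) = 2 s.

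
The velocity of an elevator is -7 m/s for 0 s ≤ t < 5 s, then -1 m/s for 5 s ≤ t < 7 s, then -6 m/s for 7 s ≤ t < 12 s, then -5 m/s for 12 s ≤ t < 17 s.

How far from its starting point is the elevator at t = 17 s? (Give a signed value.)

-92 m

Net displacement equals the area under the velocity-time graph (areas below the axis count negative).
0–5 s: -7 × 5 = -35 m
5–7 s: -1 × 2 = -2 m
7–12 s: -6 × 5 = -30 m
12–17 s: -5 × 5 = -25 m
Net displacement = -92 m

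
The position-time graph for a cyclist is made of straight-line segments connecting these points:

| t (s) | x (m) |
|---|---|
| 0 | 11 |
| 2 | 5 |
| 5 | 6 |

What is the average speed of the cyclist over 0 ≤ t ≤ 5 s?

Average speed = (total path length)/(elapsed time); on a piecewise-linear x-t graph the path length is Σ|Δx|.
0–2 s: |Δx| = |5 − 11| = 6 m
2–5 s: |Δx| = |6 − 5| = 1 m
Total path = 7 m; average speed = 7/5 = 1.4 m/s.

1.4 m/s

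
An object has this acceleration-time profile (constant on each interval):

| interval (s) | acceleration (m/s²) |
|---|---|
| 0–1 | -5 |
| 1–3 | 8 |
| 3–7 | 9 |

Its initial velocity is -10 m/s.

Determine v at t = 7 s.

Δv equals the area under the a-t graph; then v = v₀ + Δv.
0–1 s: -5 × 1 = -5 m/s
1–3 s: 8 × 2 = 16 m/s
3–7 s: 9 × 4 = 36 m/s
Δv = 47 m/s, so v(7) = -10 + (47) = 37 m/s.

37 m/s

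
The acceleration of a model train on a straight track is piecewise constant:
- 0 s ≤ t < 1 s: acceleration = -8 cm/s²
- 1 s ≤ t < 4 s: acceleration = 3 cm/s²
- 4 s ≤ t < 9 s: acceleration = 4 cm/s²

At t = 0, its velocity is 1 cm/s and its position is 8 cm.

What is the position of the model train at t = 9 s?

57.5 cm

On each constant-a segment, Δv = aΔt and Δx = v₀Δt + ½aΔt²; chain segment to segment.
0–1 s: v starts 1 cm/s; Δx = 1·1 + ½·-8·1² = -3 cm; v ends -7 cm/s.
1–4 s: v starts -7 cm/s; Δx = -7·3 + ½·3·3² = -7.5 cm; v ends 2 cm/s.
4–9 s: v starts 2 cm/s; Δx = 2·5 + ½·4·5² = 60 cm; v ends 22 cm/s.
x(9) = 8 + Σ Δx = 57.5 cm.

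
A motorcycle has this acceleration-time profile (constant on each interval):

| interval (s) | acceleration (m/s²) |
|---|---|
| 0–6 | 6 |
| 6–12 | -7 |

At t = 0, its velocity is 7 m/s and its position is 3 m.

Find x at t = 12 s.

285 m

On each constant-a segment, Δv = aΔt and Δx = v₀Δt + ½aΔt²; chain segment to segment.
0–6 s: v starts 7 m/s; Δx = 7·6 + ½·6·6² = 150 m; v ends 43 m/s.
6–12 s: v starts 43 m/s; Δx = 43·6 + ½·-7·6² = 132 m; v ends 1 m/s.
x(12) = 3 + Σ Δx = 285 m.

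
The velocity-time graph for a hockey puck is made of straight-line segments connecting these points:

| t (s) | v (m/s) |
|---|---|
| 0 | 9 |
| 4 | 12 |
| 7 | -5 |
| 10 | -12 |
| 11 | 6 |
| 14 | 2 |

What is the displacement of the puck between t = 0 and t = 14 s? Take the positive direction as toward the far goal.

36 m

Displacement is the signed area under the v-t curve.
0–4 s: ½(9 + 12)(4) = 42 m
4–7 s: ½(12 + -5)(3) = 10.5 m
7–10 s: ½(-5 + -12)(3) = -25.5 m
10–11 s: ½(-12 + 6)(1) = -3 m
11–14 s: ½(6 + 2)(3) = 12 m
Net displacement = 36 m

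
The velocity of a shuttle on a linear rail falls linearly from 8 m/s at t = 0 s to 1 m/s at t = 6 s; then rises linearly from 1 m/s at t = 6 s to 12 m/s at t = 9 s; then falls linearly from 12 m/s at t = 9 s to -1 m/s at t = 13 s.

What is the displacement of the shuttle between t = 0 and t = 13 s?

68.5 m

Net displacement equals the area under the velocity-time graph (areas below the axis count negative).
0–6 s: ½(8 + 1)(6) = 27 m
6–9 s: ½(1 + 12)(3) = 19.5 m
9–13 s: ½(12 + -1)(4) = 22 m
Net displacement = 68.5 m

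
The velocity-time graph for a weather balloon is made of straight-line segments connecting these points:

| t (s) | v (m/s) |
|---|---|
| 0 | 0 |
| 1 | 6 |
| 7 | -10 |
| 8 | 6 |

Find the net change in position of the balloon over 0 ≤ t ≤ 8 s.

Net displacement equals the area under the velocity-time graph (areas below the axis count negative).
0–1 s: ½(0 + 6)(1) = 3 m
1–7 s: ½(6 + -10)(6) = -12 m
7–8 s: ½(-10 + 6)(1) = -2 m
Net displacement = -11 m

-11 m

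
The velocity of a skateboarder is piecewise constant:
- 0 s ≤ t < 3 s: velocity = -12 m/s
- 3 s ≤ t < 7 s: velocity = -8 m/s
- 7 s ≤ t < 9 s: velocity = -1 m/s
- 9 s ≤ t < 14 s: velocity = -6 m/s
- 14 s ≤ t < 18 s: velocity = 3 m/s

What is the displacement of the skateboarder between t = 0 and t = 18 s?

-88 m

Net displacement equals the area under the velocity-time graph (areas below the axis count negative).
0–3 s: -12 × 3 = -36 m
3–7 s: -8 × 4 = -32 m
7–9 s: -1 × 2 = -2 m
9–14 s: -6 × 5 = -30 m
14–18 s: 3 × 4 = 12 m
Net displacement = -88 m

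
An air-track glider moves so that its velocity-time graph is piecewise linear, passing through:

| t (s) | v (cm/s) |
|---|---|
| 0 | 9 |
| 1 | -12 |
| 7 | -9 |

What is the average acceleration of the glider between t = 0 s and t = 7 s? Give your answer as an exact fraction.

Average acceleration = Δv/Δt = (-9 − 9)/(7 − 0) = -18/7 cm/s².

-18/7 cm/s²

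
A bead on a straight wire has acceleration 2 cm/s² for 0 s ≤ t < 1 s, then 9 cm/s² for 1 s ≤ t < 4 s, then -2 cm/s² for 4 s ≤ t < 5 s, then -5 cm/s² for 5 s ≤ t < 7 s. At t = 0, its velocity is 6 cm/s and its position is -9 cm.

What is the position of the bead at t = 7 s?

On each constant-a segment, Δv = aΔt and Δx = v₀Δt + ½aΔt²; chain segment to segment.
0–1 s: v starts 6 cm/s; Δx = 6·1 + ½·2·1² = 7 cm; v ends 8 cm/s.
1–4 s: v starts 8 cm/s; Δx = 8·3 + ½·9·3² = 64.5 cm; v ends 35 cm/s.
4–5 s: v starts 35 cm/s; Δx = 35·1 + ½·-2·1² = 34 cm; v ends 33 cm/s.
5–7 s: v starts 33 cm/s; Δx = 33·2 + ½·-5·2² = 56 cm; v ends 23 cm/s.
x(7) = -9 + Σ Δx = 152.5 cm.

152.5 cm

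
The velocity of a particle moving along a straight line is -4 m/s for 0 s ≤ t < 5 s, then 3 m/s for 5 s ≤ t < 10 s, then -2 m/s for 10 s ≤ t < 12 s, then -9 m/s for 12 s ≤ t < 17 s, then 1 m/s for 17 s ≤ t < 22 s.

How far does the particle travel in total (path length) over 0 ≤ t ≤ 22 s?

Total distance travelled is ∫|v| dt — sum the magnitudes of each area piece.
0–5 s: |-4| × 5 = 20 m
5–10 s: |3| × 5 = 15 m
10–12 s: |-2| × 2 = 4 m
12–17 s: |-9| × 5 = 45 m
17–22 s: |1| × 5 = 5 m
Total distance = 89 m

89 m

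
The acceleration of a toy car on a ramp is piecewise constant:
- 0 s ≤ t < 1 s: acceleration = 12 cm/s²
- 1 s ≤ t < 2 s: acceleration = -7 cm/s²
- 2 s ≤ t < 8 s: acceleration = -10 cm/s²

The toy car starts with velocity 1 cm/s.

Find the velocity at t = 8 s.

-54 cm/s

Δv equals the area under the a-t graph; then v = v₀ + Δv.
0–1 s: 12 × 1 = 12 cm/s
1–2 s: -7 × 1 = -7 cm/s
2–8 s: -10 × 6 = -60 cm/s
Δv = -55 cm/s, so v(8) = 1 + (-55) = -54 cm/s.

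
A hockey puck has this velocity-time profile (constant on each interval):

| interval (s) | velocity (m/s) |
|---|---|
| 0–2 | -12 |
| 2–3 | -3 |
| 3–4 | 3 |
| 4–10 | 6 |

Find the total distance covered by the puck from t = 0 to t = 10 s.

66 m

Total distance travelled is ∫|v| dt — sum the magnitudes of each area piece.
0–2 s: |-12| × 2 = 24 m
2–3 s: |-3| × 1 = 3 m
3–4 s: |3| × 1 = 3 m
4–10 s: |6| × 6 = 36 m
Total distance = 66 m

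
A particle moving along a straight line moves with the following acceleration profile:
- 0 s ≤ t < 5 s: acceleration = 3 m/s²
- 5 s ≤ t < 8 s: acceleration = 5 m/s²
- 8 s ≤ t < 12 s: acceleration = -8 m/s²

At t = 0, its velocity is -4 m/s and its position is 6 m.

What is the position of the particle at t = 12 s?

On each constant-a segment, Δv = aΔt and Δx = v₀Δt + ½aΔt²; chain segment to segment.
0–5 s: v starts -4 m/s; Δx = -4·5 + ½·3·5² = 17.5 m; v ends 11 m/s.
5–8 s: v starts 11 m/s; Δx = 11·3 + ½·5·3² = 55.5 m; v ends 26 m/s.
8–12 s: v starts 26 m/s; Δx = 26·4 + ½·-8·4² = 40 m; v ends -6 m/s.
x(12) = 6 + Σ Δx = 119 m.

119 m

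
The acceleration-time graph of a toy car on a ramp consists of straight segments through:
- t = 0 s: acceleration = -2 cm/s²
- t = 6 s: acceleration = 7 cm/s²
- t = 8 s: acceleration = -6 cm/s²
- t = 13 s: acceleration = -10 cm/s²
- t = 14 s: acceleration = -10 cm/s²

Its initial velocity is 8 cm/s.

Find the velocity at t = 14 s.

Δv equals the area under the a-t graph; then v = v₀ + Δv.
0–6 s: ½(-2 + 7)(6) = 15 cm/s
6–8 s: ½(7 + -6)(2) = 1 cm/s
8–13 s: ½(-6 + -10)(5) = -40 cm/s
13–14 s: -10 × 1 = -10 cm/s
Δv = -34 cm/s, so v(14) = 8 + (-34) = -26 cm/s.

-26 cm/s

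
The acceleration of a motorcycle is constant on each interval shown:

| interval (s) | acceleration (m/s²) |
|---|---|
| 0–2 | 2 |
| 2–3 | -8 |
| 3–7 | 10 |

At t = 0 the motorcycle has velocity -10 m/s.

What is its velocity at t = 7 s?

Δv equals the area under the a-t graph; then v = v₀ + Δv.
0–2 s: 2 × 2 = 4 m/s
2–3 s: -8 × 1 = -8 m/s
3–7 s: 10 × 4 = 40 m/s
Δv = 36 m/s, so v(7) = -10 + (36) = 26 m/s.

26 m/s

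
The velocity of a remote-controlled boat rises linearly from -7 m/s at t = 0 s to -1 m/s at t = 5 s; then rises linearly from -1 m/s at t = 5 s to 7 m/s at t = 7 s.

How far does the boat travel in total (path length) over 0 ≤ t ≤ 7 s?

26.25 m

Total distance travelled is ∫|v| dt — sum the magnitudes of each area piece.
0–5 s: |½(-7 + -1)(5)| = 20 m
5–7 s: v = 0 at t = 5.25 s; triangle areas 0.125 + 6.125 = 6.25 m
Total distance = 26.25 m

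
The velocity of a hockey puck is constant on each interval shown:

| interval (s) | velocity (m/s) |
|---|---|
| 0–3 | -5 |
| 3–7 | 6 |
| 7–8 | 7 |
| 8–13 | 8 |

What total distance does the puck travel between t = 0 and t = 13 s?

86 m

Distance (not displacement) is the total path length: add the absolute areas under v-t.
0–3 s: |-5| × 3 = 15 m
3–7 s: |6| × 4 = 24 m
7–8 s: |7| × 1 = 7 m
8–13 s: |8| × 5 = 40 m
Total distance = 86 m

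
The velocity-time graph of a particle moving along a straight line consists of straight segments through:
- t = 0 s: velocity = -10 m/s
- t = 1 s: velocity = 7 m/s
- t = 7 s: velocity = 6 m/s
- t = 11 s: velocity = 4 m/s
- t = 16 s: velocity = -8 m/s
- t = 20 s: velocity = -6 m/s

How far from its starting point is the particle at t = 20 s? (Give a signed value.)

Displacement is the signed area under the v-t curve.
0–1 s: ½(-10 + 7)(1) = -1.5 m
1–7 s: ½(7 + 6)(6) = 39 m
7–11 s: ½(6 + 4)(4) = 20 m
11–16 s: ½(4 + -8)(5) = -10 m
16–20 s: ½(-8 + -6)(4) = -28 m
Net displacement = 19.5 m

19.5 m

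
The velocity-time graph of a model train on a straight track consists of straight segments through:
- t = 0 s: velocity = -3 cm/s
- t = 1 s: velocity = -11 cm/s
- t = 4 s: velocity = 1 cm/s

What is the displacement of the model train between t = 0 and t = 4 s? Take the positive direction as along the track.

Displacement is the signed area under the v-t curve.
0–1 s: ½(-3 + -11)(1) = -7 cm
1–4 s: ½(-11 + 1)(3) = -15 cm
Net displacement = -22 cm

-22 cm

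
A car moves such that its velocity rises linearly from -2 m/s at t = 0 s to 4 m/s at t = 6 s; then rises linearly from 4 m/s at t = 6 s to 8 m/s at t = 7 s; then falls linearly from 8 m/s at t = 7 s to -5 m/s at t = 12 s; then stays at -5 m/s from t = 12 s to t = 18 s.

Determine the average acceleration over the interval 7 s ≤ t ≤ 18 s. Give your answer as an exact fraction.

Average acceleration = Δv/Δt = (-5 − 8)/(18 − 7) = -13/11 m/s².

-13/11 m/s²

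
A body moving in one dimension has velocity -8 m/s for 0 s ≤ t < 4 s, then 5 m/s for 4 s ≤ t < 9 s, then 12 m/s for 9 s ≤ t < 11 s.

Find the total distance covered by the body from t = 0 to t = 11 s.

81 m

Distance (not displacement) is the total path length: add the absolute areas under v-t.
0–4 s: |-8| × 4 = 32 m
4–9 s: |5| × 5 = 25 m
9–11 s: |12| × 2 = 24 m
Total distance = 81 m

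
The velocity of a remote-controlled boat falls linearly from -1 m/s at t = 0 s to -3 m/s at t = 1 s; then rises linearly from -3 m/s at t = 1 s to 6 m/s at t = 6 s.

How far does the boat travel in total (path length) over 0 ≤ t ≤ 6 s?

Total distance travelled is ∫|v| dt — sum the magnitudes of each area piece.
0–1 s: |½(-1 + -3)(1)| = 2 m
1–6 s: v = 0 at t = 8/3 s; triangle areas 2.5 + 10 = 12.5 m
Total distance = 14.5 m

14.5 m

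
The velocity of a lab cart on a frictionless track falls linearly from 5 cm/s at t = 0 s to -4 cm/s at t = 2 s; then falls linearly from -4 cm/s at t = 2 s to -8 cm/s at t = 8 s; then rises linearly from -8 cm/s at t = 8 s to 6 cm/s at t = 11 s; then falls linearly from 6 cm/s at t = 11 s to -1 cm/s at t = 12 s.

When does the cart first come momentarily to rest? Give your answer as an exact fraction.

t = 10/9 s

v changes sign on 0–2 s (from 5 to -4); the graph is linear there, so v = 0 at t = 0 + (-5)·(2 − 0)/(-4 − 5) = 10/9 s.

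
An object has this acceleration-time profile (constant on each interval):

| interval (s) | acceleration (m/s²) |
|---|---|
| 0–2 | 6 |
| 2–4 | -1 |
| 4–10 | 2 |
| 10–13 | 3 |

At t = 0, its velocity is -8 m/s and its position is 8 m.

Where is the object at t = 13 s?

113.5 m

On each constant-a segment, Δv = aΔt and Δx = v₀Δt + ½aΔt²; chain segment to segment.
0–2 s: v starts -8 m/s; Δx = -8·2 + ½·6·2² = -4 m; v ends 4 m/s.
2–4 s: v starts 4 m/s; Δx = 4·2 + ½·-1·2² = 6 m; v ends 2 m/s.
4–10 s: v starts 2 m/s; Δx = 2·6 + ½·2·6² = 48 m; v ends 14 m/s.
10–13 s: v starts 14 m/s; Δx = 14·3 + ½·3·3² = 55.5 m; v ends 23 m/s.
x(13) = 8 + Σ Δx = 113.5 m.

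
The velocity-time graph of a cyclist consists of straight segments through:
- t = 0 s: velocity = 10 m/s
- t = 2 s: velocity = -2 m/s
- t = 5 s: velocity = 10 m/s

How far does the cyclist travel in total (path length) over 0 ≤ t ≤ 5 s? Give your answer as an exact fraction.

65/3 m

Distance (not displacement) is the total path length: add the absolute areas under v-t.
0–2 s: v = 0 at t = 5/3 s; triangle areas 25/3 + 1/3 = 26/3 m
2–5 s: v = 0 at t = 2.5 s; triangle areas 0.5 + 12.5 = 13 m
Total distance = 65/3 m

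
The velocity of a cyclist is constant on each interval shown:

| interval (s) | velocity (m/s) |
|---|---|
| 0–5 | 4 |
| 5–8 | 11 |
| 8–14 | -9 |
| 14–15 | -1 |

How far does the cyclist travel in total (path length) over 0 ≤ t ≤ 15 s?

Distance (not displacement) is the total path length: add the absolute areas under v-t.
0–5 s: |4| × 5 = 20 m
5–8 s: |11| × 3 = 33 m
8–14 s: |-9| × 6 = 54 m
14–15 s: |-1| × 1 = 1 m
Total distance = 108 m

108 m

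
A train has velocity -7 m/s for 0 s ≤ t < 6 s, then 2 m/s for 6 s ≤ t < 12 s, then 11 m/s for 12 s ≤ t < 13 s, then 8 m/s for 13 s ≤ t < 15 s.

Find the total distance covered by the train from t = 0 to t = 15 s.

Total distance travelled is ∫|v| dt — sum the magnitudes of each area piece.
0–6 s: |-7| × 6 = 42 m
6–12 s: |2| × 6 = 12 m
12–13 s: |11| × 1 = 11 m
13–15 s: |8| × 2 = 16 m
Total distance = 81 m

81 m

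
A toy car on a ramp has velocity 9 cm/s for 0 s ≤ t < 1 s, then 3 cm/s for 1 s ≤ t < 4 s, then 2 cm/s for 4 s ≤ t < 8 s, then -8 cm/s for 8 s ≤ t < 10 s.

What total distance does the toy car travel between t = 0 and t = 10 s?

42 cm

Total distance travelled is ∫|v| dt — sum the magnitudes of each area piece.
0–1 s: |9| × 1 = 9 cm
1–4 s: |3| × 3 = 9 cm
4–8 s: |2| × 4 = 8 cm
8–10 s: |-8| × 2 = 16 cm
Total distance = 42 cm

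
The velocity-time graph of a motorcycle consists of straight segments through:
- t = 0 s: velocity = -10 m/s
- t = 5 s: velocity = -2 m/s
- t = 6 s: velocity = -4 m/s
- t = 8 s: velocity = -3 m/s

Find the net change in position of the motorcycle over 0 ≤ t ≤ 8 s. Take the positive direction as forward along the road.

-40 m

Net displacement equals the area under the velocity-time graph (areas below the axis count negative).
0–5 s: ½(-10 + -2)(5) = -30 m
5–6 s: ½(-2 + -4)(1) = -3 m
6–8 s: ½(-4 + -3)(2) = -7 m
Net displacement = -40 m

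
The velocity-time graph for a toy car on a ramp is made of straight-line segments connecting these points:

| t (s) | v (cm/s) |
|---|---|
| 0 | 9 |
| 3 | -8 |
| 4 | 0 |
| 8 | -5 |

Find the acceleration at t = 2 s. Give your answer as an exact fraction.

Acceleration is the slope of the v-t graph on 0–3 s: (-8 − 9)/(3 − 0) = -17/3 cm/s².

-17/3 cm/s²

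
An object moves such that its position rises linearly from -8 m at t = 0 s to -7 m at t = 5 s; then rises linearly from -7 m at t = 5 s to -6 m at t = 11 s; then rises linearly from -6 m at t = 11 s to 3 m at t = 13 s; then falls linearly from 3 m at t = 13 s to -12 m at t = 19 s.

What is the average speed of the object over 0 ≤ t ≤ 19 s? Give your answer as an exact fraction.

26/19 m/s

Average speed = (total path length)/(elapsed time); on a piecewise-linear x-t graph the path length is Σ|Δx|.
0–5 s: |Δx| = |-7 − -8| = 1 m
5–11 s: |Δx| = |-6 − -7| = 1 m
11–13 s: |Δx| = |3 − -6| = 9 m
13–19 s: |Δx| = |-12 − 3| = 15 m
Total path = 26 m; average speed = 26/19 = 26/19 m/s.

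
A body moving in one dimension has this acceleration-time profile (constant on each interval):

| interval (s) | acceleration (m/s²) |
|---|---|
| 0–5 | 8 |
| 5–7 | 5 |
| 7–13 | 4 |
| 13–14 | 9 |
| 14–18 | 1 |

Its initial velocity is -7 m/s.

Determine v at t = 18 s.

80 m/s

Δv equals the area under the a-t graph; then v = v₀ + Δv.
0–5 s: 8 × 5 = 40 m/s
5–7 s: 5 × 2 = 10 m/s
7–13 s: 4 × 6 = 24 m/s
13–14 s: 9 × 1 = 9 m/s
14–18 s: 1 × 4 = 4 m/s
Δv = 87 m/s, so v(18) = -7 + (87) = 80 m/s.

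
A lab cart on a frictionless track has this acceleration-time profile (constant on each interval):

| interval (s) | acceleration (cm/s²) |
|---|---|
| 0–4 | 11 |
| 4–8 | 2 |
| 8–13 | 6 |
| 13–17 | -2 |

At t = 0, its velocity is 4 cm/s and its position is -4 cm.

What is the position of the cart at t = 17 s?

991 cm

On each constant-a segment, Δv = aΔt and Δx = v₀Δt + ½aΔt²; chain segment to segment.
0–4 s: v starts 4 cm/s; Δx = 4·4 + ½·11·4² = 104 cm; v ends 48 cm/s.
4–8 s: v starts 48 cm/s; Δx = 48·4 + ½·2·4² = 208 cm; v ends 56 cm/s.
8–13 s: v starts 56 cm/s; Δx = 56·5 + ½·6·5² = 355 cm; v ends 86 cm/s.
13–17 s: v starts 86 cm/s; Δx = 86·4 + ½·-2·4² = 328 cm; v ends 78 cm/s.
x(17) = -4 + Σ Δx = 991 cm.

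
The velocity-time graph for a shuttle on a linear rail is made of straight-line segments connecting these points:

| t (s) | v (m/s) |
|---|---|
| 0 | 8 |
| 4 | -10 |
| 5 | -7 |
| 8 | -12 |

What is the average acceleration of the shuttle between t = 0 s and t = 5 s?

-3 m/s²

Average acceleration = Δv/Δt = (-7 − 8)/(5 − 0) = -3 m/s².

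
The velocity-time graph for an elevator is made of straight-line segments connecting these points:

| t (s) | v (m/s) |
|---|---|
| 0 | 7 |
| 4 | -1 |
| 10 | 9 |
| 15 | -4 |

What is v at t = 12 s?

On 10–15 s the graph is linear from 9 to -4 m/s: v(12) = 9 + (-4 − 9)·(12 − 10)/(15 − 10) = 3.8 m/s.

3.8 m/s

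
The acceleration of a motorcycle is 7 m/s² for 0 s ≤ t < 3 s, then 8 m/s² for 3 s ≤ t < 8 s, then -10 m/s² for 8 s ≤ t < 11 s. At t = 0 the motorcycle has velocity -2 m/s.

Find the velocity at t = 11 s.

29 m/s

Δv equals the area under the a-t graph; then v = v₀ + Δv.
0–3 s: 7 × 3 = 21 m/s
3–8 s: 8 × 5 = 40 m/s
8–11 s: -10 × 3 = -30 m/s
Δv = 31 m/s, so v(11) = -2 + (31) = 29 m/s.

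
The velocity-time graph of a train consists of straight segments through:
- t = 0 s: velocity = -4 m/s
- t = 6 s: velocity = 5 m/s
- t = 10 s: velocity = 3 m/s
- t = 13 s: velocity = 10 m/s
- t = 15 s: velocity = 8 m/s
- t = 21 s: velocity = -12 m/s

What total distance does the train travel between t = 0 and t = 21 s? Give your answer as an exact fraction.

2951/30 m

Total distance travelled is ∫|v| dt — sum the magnitudes of each area piece.
0–6 s: v = 0 at t = 8/3 s; triangle areas 16/3 + 25/3 = 41/3 m
6–10 s: |½(5 + 3)(4)| = 16 m
10–13 s: |½(3 + 10)(3)| = 19.5 m
13–15 s: |½(10 + 8)(2)| = 18 m
15–21 s: v = 0 at t = 17.4 s; triangle areas 9.6 + 21.6 = 31.2 m
Total distance = 2951/30 m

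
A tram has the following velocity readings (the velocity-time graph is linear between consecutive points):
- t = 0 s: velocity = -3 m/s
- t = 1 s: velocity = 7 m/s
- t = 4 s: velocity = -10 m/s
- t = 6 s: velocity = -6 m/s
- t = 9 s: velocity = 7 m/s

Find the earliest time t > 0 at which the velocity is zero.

t = 0.3 s

v changes sign on 0–1 s (from -3 to 7); the graph is linear there, so v = 0 at t = 0 + (3)·(1 − 0)/(7 − -3) = 0.3 s.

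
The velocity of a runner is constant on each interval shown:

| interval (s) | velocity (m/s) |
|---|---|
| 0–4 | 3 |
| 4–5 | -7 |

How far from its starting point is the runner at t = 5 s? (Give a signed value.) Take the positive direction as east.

5 m

Displacement is the signed area under the v-t curve.
0–4 s: 3 × 4 = 12 m
4–5 s: -7 × 1 = -7 m
Net displacement = 5 m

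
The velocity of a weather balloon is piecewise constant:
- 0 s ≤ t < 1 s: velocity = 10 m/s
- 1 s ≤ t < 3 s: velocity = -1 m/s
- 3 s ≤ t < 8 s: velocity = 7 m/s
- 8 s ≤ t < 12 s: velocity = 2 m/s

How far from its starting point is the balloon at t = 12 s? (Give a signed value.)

Net displacement equals the area under the velocity-time graph (areas below the axis count negative).
0–1 s: 10 × 1 = 10 m
1–3 s: -1 × 2 = -2 m
3–8 s: 7 × 5 = 35 m
8–12 s: 2 × 4 = 8 m
Net displacement = 51 m

51 m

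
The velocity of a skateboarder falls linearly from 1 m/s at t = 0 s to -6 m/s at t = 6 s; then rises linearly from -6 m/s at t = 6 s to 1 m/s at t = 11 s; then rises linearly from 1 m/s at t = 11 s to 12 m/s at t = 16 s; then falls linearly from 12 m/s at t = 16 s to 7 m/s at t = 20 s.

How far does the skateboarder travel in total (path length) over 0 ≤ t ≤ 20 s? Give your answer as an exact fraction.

Distance (not displacement) is the total path length: add the absolute areas under v-t.
0–6 s: v = 0 at t = 6/7 s; triangle areas 3/7 + 108/7 = 111/7 m
6–11 s: v = 0 at t = 72/7 s; triangle areas 90/7 + 5/14 = 185/14 m
11–16 s: |½(1 + 12)(5)| = 32.5 m
16–20 s: |½(12 + 7)(4)| = 38 m
Total distance = 697/7 m

697/7 m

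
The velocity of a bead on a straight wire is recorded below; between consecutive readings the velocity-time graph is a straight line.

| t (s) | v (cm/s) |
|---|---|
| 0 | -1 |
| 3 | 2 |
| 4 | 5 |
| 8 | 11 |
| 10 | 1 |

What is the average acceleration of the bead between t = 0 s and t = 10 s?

Average acceleration = Δv/Δt = (1 − -1)/(10 − 0) = 0.2 cm/s².

0.2 cm/s²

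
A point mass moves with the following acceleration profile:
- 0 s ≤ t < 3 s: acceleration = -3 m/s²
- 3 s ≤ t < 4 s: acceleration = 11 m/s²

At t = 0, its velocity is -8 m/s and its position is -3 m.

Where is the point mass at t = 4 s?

On each constant-a segment, Δv = aΔt and Δx = v₀Δt + ½aΔt²; chain segment to segment.
0–3 s: v starts -8 m/s; Δx = -8·3 + ½·-3·3² = -37.5 m; v ends -17 m/s.
3–4 s: v starts -17 m/s; Δx = -17·1 + ½·11·1² = -11.5 m; v ends -6 m/s.
x(4) = -3 + Σ Δx = -52 m.

-52 m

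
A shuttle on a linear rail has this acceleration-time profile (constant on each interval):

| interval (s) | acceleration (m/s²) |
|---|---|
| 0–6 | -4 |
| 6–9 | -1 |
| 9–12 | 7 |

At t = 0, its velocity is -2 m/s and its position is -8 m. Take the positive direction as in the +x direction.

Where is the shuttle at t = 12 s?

-230 m

On each constant-a segment, Δv = aΔt and Δx = v₀Δt + ½aΔt²; chain segment to segment.
0–6 s: v starts -2 m/s; Δx = -2·6 + ½·-4·6² = -84 m; v ends -26 m/s.
6–9 s: v starts -26 m/s; Δx = -26·3 + ½·-1·3² = -82.5 m; v ends -29 m/s.
9–12 s: v starts -29 m/s; Δx = -29·3 + ½·7·3² = -55.5 m; v ends -8 m/s.
x(12) = -8 + Σ Δx = -230 m.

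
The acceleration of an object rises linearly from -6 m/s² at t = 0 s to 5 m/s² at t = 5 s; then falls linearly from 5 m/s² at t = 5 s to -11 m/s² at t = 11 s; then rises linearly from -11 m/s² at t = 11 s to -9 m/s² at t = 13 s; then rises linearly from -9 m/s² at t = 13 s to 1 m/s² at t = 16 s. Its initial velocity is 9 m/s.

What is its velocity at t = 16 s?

-43.5 m/s

Δv equals the area under the a-t graph; then v = v₀ + Δv.
0–5 s: ½(-6 + 5)(5) = -2.5 m/s
5–11 s: ½(5 + -11)(6) = -18 m/s
11–13 s: ½(-11 + -9)(2) = -20 m/s
13–16 s: ½(-9 + 1)(3) = -12 m/s
Δv = -52.5 m/s, so v(16) = 9 + (-52.5) = -43.5 m/s.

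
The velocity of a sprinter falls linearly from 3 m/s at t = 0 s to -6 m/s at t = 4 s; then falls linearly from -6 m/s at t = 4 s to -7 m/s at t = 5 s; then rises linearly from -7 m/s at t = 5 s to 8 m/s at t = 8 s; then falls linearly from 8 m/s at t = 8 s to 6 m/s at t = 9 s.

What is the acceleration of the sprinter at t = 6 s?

5 m/s²

Acceleration is the slope of the v-t graph on 5–8 s: (8 − -7)/(8 − 5) = 5 m/s².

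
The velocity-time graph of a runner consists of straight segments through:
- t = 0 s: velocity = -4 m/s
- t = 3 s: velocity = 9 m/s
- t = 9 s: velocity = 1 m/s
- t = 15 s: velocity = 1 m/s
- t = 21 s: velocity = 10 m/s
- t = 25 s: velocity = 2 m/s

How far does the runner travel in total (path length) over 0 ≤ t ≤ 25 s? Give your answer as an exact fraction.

Total distance travelled is ∫|v| dt — sum the magnitudes of each area piece.
0–3 s: v = 0 at t = 12/13 s; triangle areas 24/13 + 243/26 = 291/26 m
3–9 s: |½(9 + 1)(6)| = 30 m
9–15 s: |1| × 6 = 6 m
15–21 s: |½(1 + 10)(6)| = 33 m
21–25 s: |½(10 + 2)(4)| = 24 m
Total distance = 2709/26 m

2709/26 m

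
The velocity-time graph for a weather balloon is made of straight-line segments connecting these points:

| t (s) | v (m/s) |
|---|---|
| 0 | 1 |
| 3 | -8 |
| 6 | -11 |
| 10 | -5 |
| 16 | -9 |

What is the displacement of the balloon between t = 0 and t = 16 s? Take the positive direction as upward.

Net displacement equals the area under the velocity-time graph (areas below the axis count negative).
0–3 s: ½(1 + -8)(3) = -10.5 m
3–6 s: ½(-8 + -11)(3) = -28.5 m
6–10 s: ½(-11 + -5)(4) = -32 m
10–16 s: ½(-5 + -9)(6) = -42 m
Net displacement = -113 m

-113 m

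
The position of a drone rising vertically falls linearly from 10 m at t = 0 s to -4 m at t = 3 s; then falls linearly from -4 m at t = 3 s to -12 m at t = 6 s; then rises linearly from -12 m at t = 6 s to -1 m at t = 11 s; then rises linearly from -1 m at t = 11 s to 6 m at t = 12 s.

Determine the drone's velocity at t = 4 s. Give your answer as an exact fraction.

Velocity is the slope of the x-t graph on 3–6 s: (-12 − -4)/(6 − 3) = -8/3 m/s.

-8/3 m/s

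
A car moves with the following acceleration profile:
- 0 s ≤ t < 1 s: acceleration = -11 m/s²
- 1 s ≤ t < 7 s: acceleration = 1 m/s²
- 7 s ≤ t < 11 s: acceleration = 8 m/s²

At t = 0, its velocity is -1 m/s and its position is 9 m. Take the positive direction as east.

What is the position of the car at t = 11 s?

On each constant-a segment, Δv = aΔt and Δx = v₀Δt + ½aΔt²; chain segment to segment.
0–1 s: v starts -1 m/s; Δx = -1·1 + ½·-11·1² = -6.5 m; v ends -12 m/s.
1–7 s: v starts -12 m/s; Δx = -12·6 + ½·1·6² = -54 m; v ends -6 m/s.
7–11 s: v starts -6 m/s; Δx = -6·4 + ½·8·4² = 40 m; v ends 26 m/s.
x(11) = 9 + Σ Δx = -11.5 m.

-11.5 m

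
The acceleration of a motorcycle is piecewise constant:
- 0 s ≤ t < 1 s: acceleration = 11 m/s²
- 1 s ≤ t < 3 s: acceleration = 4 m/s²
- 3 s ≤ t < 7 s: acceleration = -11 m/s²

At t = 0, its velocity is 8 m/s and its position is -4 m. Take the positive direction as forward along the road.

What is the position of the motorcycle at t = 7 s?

On each constant-a segment, Δv = aΔt and Δx = v₀Δt + ½aΔt²; chain segment to segment.
0–1 s: v starts 8 m/s; Δx = 8·1 + ½·11·1² = 13.5 m; v ends 19 m/s.
1–3 s: v starts 19 m/s; Δx = 19·2 + ½·4·2² = 46 m; v ends 27 m/s.
3–7 s: v starts 27 m/s; Δx = 27·4 + ½·-11·4² = 20 m; v ends -17 m/s.
x(7) = -4 + Σ Δx = 75.5 m.

75.5 m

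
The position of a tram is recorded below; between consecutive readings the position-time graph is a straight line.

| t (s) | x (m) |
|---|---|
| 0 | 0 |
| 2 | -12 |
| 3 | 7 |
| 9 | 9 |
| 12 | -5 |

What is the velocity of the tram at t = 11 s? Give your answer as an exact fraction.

-14/3 m/s

Velocity is the slope of the x-t graph on 9–12 s: (-5 − 9)/(12 − 9) = -14/3 m/s.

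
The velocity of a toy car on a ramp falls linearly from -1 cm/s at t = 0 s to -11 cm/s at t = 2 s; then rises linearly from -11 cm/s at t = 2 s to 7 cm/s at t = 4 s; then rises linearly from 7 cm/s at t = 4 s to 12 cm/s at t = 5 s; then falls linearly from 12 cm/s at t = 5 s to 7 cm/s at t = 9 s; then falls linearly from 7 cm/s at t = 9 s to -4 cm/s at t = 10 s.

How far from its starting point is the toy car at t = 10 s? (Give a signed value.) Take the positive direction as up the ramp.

Displacement is the signed area under the v-t curve.
0–2 s: ½(-1 + -11)(2) = -12 cm
2–4 s: ½(-11 + 7)(2) = -4 cm
4–5 s: ½(7 + 12)(1) = 9.5 cm
5–9 s: ½(12 + 7)(4) = 38 cm
9–10 s: ½(7 + -4)(1) = 1.5 cm
Net displacement = 33 cm

33 cm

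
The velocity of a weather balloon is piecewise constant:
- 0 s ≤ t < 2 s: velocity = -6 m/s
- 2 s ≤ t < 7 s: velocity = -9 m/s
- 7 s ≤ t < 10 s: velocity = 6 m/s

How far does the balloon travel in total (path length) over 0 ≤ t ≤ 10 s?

75 m

Distance (not displacement) is the total path length: add the absolute areas under v-t.
0–2 s: |-6| × 2 = 12 m
2–7 s: |-9| × 5 = 45 m
7–10 s: |6| × 3 = 18 m
Total distance = 75 m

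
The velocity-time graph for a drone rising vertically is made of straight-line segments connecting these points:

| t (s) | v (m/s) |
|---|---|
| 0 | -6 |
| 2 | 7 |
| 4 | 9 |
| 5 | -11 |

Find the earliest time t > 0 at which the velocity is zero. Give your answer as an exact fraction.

t = 12/13 s

v changes sign on 0–2 s (from -6 to 7); the graph is linear there, so v = 0 at t = 0 + (6)·(2 − 0)/(7 − -6) = 12/13 s.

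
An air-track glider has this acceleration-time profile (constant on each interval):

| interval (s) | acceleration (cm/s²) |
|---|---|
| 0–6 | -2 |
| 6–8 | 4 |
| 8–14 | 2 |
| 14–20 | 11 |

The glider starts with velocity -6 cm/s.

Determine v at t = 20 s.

Δv equals the area under the a-t graph; then v = v₀ + Δv.
0–6 s: -2 × 6 = -12 cm/s
6–8 s: 4 × 2 = 8 cm/s
8–14 s: 2 × 6 = 12 cm/s
14–20 s: 11 × 6 = 66 cm/s
Δv = 74 cm/s, so v(20) = -6 + (74) = 68 cm/s.

68 cm/s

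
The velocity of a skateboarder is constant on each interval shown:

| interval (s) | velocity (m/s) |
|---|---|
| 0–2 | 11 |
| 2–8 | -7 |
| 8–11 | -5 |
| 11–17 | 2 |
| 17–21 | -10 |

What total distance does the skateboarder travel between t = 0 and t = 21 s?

Distance (not displacement) is the total path length: add the absolute areas under v-t.
0–2 s: |11| × 2 = 22 m
2–8 s: |-7| × 6 = 42 m
8–11 s: |-5| × 3 = 15 m
11–17 s: |2| × 6 = 12 m
17–21 s: |-10| × 4 = 40 m
Total distance = 131 m

131 m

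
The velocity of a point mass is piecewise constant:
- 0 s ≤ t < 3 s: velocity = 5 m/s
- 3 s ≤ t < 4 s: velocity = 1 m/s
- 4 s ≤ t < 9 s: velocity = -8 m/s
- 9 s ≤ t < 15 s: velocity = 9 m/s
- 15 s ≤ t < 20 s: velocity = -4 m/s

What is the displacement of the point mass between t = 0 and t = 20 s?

Displacement is the signed area under the v-t curve.
0–3 s: 5 × 3 = 15 m
3–4 s: 1 × 1 = 1 m
4–9 s: -8 × 5 = -40 m
9–15 s: 9 × 6 = 54 m
15–20 s: -4 × 5 = -20 m
Net displacement = 10 m

10 m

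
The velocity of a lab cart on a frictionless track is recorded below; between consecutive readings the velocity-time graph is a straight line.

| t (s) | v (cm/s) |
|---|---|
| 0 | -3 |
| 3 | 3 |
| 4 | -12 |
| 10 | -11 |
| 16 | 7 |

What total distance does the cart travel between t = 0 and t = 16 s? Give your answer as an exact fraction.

1604/15 cm

Distance (not displacement) is the total path length: add the absolute areas under v-t.
0–3 s: v = 0 at t = 1.5 s; triangle areas 2.25 + 2.25 = 4.5 cm
3–4 s: v = 0 at t = 3.2 s; triangle areas 0.3 + 4.8 = 5.1 cm
4–10 s: |½(-12 + -11)(6)| = 69 cm
10–16 s: v = 0 at t = 41/3 s; triangle areas 121/6 + 49/6 = 85/3 cm
Total distance = 1604/15 cm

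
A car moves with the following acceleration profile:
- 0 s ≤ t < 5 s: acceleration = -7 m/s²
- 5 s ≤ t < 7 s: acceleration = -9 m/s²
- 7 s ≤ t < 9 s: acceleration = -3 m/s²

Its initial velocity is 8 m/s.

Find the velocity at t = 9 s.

Δv equals the area under the a-t graph; then v = v₀ + Δv.
0–5 s: -7 × 5 = -35 m/s
5–7 s: -9 × 2 = -18 m/s
7–9 s: -3 × 2 = -6 m/s
Δv = -59 m/s, so v(9) = 8 + (-59) = -51 m/s.

-51 m/s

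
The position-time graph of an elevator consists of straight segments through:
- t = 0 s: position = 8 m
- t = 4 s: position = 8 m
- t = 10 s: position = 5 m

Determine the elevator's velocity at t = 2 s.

Velocity is the slope of the x-t graph on 0–4 s: (8 − 8)/(4 − 0) = 0 m/s.

0 m/s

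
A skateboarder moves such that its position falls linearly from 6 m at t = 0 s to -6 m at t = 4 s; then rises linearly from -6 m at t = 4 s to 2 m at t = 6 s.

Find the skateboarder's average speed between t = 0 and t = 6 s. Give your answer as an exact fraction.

Average speed = (total path length)/(elapsed time); on a piecewise-linear x-t graph the path length is Σ|Δx|.
0–4 s: |Δx| = |-6 − 6| = 12 m
4–6 s: |Δx| = |2 − -6| = 8 m
Total path = 20 m; average speed = 20/6 = 10/3 m/s.

10/3 m/s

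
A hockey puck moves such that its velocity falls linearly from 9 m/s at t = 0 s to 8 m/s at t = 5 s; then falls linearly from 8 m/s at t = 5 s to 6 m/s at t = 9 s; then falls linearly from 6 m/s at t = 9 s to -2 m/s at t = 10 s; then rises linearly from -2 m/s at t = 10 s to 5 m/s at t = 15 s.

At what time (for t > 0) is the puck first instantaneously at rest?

t = 9.75 s

v changes sign on 9–10 s (from 6 to -2); the graph is linear there, so v = 0 at t = 9 + (-6)·(10 − 9)/(-2 − 6) = 9.75 s.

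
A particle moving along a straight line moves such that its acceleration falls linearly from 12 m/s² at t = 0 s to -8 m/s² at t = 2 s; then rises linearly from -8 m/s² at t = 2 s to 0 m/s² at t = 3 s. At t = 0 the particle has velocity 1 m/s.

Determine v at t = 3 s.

Δv equals the area under the a-t graph; then v = v₀ + Δv.
0–2 s: ½(12 + -8)(2) = 4 m/s
2–3 s: ½(-8 + 0)(1) = -4 m/s
Δv = 0 m/s, so v(3) = 1 + (0) = 1 m/s.

1 m/s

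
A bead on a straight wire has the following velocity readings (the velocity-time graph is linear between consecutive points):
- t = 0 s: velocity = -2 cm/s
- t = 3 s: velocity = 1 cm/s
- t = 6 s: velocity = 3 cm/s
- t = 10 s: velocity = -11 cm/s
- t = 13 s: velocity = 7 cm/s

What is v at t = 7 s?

On 6–10 s the graph is linear from 3 to -11 cm/s: v(7) = 3 + (-11 − 3)·(7 − 6)/(10 − 6) = -0.5 cm/s.

-0.5 cm/s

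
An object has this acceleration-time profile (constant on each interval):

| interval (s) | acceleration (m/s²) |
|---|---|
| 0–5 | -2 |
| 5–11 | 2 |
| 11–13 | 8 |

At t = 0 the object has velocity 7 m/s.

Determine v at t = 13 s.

Δv equals the area under the a-t graph; then v = v₀ + Δv.
0–5 s: -2 × 5 = -10 m/s
5–11 s: 2 × 6 = 12 m/s
11–13 s: 8 × 2 = 16 m/s
Δv = 18 m/s, so v(13) = 7 + (18) = 25 m/s.

25 m/s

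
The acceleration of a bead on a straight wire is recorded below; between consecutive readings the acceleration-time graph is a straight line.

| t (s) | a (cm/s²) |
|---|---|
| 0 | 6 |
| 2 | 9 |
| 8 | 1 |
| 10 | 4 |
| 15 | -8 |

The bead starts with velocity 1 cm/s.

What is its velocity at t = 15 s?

Δv equals the area under the a-t graph; then v = v₀ + Δv.
0–2 s: ½(6 + 9)(2) = 15 cm/s
2–8 s: ½(9 + 1)(6) = 30 cm/s
8–10 s: ½(1 + 4)(2) = 5 cm/s
10–15 s: ½(4 + -8)(5) = -10 cm/s
Δv = 40 cm/s, so v(15) = 1 + (40) = 41 cm/s.

41 cm/s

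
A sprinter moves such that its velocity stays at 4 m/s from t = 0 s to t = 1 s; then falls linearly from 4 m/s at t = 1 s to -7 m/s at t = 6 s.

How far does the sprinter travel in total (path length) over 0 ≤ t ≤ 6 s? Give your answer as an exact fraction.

413/22 m

Distance (not displacement) is the total path length: add the absolute areas under v-t.
0–1 s: |4| × 1 = 4 m
1–6 s: v = 0 at t = 31/11 s; triangle areas 40/11 + 245/22 = 325/22 m
Total distance = 413/22 m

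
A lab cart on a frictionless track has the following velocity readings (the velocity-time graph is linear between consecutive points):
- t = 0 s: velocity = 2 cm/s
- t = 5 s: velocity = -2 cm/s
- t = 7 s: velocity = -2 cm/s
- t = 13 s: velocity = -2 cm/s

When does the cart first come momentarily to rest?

v changes sign on 0–5 s (from 2 to -2); the graph is linear there, so v = 0 at t = 0 + (-2)·(5 − 0)/(-2 − 2) = 2.5 s.

t = 2.5 s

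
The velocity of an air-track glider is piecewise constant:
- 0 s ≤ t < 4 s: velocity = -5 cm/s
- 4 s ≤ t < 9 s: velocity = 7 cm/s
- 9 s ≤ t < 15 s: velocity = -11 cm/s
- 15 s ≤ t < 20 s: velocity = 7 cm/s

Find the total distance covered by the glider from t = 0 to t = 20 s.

156 cm

Distance (not displacement) is the total path length: add the absolute areas under v-t.
0–4 s: |-5| × 4 = 20 cm
4–9 s: |7| × 5 = 35 cm
9–15 s: |-11| × 6 = 66 cm
15–20 s: |7| × 5 = 35 cm
Total distance = 156 cm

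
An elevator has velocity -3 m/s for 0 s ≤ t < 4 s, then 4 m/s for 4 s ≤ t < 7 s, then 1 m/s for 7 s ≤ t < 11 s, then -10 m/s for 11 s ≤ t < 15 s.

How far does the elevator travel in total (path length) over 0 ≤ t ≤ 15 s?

Total distance travelled is ∫|v| dt — sum the magnitudes of each area piece.
0–4 s: |-3| × 4 = 12 m
4–7 s: |4| × 3 = 12 m
7–11 s: |1| × 4 = 4 m
11–15 s: |-10| × 4 = 40 m
Total distance = 68 m

68 m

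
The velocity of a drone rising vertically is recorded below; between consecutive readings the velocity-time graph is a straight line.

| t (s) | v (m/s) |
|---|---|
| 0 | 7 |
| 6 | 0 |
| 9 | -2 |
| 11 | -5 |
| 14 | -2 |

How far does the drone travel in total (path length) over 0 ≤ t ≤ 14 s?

Total distance travelled is ∫|v| dt — sum the magnitudes of each area piece.
0–6 s: |½(7 + 0)(6)| = 21 m
6–9 s: |½(0 + -2)(3)| = 3 m
9–11 s: |½(-2 + -5)(2)| = 7 m
11–14 s: |½(-5 + -2)(3)| = 10.5 m
Total distance = 41.5 m

41.5 m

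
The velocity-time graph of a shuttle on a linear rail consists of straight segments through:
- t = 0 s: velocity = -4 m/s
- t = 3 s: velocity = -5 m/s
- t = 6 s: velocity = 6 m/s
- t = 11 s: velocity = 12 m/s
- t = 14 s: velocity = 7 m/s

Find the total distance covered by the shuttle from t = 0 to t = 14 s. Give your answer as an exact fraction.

2097/22 m

Distance (not displacement) is the total path length: add the absolute areas under v-t.
0–3 s: |½(-4 + -5)(3)| = 13.5 m
3–6 s: v = 0 at t = 48/11 s; triangle areas 75/22 + 54/11 = 183/22 m
6–11 s: |½(6 + 12)(5)| = 45 m
11–14 s: |½(12 + 7)(3)| = 28.5 m
Total distance = 2097/22 m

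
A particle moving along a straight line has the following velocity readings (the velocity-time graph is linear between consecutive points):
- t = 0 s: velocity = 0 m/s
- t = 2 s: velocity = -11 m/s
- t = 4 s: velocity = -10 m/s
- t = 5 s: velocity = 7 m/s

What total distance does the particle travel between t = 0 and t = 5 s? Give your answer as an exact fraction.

1237/34 m

Distance (not displacement) is the total path length: add the absolute areas under v-t.
0–2 s: |½(0 + -11)(2)| = 11 m
2–4 s: |½(-11 + -10)(2)| = 21 m
4–5 s: v = 0 at t = 78/17 s; triangle areas 50/17 + 49/34 = 149/34 m
Total distance = 1237/34 m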